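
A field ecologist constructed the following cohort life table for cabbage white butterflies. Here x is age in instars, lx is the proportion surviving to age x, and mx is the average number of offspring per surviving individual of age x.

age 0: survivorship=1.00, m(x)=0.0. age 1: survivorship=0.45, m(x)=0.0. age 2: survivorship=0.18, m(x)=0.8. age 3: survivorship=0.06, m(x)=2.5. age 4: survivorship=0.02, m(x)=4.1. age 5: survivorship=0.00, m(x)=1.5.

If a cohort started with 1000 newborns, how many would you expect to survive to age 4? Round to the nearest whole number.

20

Expected survivors = N0 · l_4 = 1000 × 0.02 = 20 → 20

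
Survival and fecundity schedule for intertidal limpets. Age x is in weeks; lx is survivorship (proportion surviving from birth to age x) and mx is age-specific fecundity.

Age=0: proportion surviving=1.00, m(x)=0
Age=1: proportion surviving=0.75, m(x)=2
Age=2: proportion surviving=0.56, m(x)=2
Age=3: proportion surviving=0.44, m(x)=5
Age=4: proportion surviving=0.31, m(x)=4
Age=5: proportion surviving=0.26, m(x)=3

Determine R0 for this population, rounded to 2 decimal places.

6.84

lx·mx by age: 0, 1.5, 1.12, 2.2, 1.24, 0.78
R0 = Σ lx·mx = 6.84 → 6.84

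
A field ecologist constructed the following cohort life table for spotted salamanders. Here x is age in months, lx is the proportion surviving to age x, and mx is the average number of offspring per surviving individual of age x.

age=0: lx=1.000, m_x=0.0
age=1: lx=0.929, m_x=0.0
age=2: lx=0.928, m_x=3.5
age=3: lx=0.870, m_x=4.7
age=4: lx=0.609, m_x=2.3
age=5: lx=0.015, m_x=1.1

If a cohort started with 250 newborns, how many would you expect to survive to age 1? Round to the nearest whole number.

Expected survivors = N0 · l_1 = 250 × 0.929 = 232.25 → 232

232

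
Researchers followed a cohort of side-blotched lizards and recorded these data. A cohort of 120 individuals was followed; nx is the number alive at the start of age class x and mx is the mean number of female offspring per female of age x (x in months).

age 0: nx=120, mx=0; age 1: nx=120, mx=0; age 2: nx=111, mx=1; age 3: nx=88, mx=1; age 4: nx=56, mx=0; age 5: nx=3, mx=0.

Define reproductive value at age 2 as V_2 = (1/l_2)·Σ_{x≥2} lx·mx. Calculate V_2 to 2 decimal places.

lx = nx/n0 = nx/120: 1, 1, 0.925, 0.73333…, 0.46667…, 0.025
lx·mx for x ≥ 2: 0.925, 0.733333…, 0, 0 → sum = 1.658333…
V_2 = 1.658333… / l_2 = 1.658333… / 0.925 = 1.792793… → 1.79

1.79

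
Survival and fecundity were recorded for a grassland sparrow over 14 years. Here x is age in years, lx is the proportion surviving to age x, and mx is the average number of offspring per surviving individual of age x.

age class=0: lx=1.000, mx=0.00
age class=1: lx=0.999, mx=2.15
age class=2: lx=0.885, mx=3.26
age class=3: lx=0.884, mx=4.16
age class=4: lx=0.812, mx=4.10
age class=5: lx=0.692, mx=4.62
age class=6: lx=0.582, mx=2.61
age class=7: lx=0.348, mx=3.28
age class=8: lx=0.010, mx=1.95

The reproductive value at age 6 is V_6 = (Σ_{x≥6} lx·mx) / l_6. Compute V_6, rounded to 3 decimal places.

4.605

lx·mx for x ≥ 6: 1.51902, 1.14144, 0.0195 → sum = 2.67996
V_6 = 2.67996 / l_6 = 2.67996 / 0.582 = 4.604742… → 4.605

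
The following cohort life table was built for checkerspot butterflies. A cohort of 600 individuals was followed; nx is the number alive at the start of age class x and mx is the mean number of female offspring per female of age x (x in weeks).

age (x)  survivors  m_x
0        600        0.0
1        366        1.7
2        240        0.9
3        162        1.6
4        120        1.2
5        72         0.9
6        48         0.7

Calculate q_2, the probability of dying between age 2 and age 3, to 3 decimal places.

lx = nx/n0 = nx/600: 1, 0.61, 0.4, 0.27, 0.2, 0.12, 0.08
q_2 = (l_2 − l_3) / l_2 = (0.4 − 0.27) / 0.4
     = 0.13 / 0.4 = 0.325 → 0.325

0.325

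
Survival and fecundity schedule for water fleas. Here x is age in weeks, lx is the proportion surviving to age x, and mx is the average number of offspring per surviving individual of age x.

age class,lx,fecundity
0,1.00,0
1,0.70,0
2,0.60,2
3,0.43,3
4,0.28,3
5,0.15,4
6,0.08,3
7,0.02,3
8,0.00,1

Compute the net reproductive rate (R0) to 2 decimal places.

lx·mx by age: 0, 0, 1.2, 1.29, 0.84, 0.6, 0.24, 0.06, 0
R0 = Σ lx·mx = 4.23 → 4.23

4.23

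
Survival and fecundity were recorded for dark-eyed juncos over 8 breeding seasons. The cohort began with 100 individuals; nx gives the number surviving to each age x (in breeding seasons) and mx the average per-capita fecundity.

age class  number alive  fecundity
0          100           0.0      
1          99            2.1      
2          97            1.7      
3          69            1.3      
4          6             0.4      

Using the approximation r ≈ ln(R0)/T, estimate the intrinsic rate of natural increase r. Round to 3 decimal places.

lx = nx/n0 = nx/100: 1, 0.99, 0.97, 0.69, 0.06
R0 = Σ lx·mx = 0 + 2.079 + 1.649 + 0.897 + 0.024 = 4.649
Σ x·lx·mx = 8.164; T = 8.164/4.649 = 1.75608…
r ≈ ln(R0)/T = ln(4.649)/1.75608… = 0.87505… → 0.875

0.875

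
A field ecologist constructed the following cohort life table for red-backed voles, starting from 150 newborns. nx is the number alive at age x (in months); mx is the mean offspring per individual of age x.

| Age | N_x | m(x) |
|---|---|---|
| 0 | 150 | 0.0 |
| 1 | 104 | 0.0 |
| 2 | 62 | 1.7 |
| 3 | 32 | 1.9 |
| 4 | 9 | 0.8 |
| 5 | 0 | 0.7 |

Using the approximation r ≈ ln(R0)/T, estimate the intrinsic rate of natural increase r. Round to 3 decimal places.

0.060

lx = nx/n0 = nx/150: 1, 0.69333…, 0.41333…, 0.21333…, 0.06, 0
R0 = Σ lx·mx = 0 + 0 + 0.70267… + 0.40533… + 0.048 + 0 = 1.156…
Σ x·lx·mx = 2.813333…; T = 2.813333…/1.156… = 2.43368…
r ≈ ln(R0)/T = ln(1.156…)/2.43368… = 0.05957… → 0.060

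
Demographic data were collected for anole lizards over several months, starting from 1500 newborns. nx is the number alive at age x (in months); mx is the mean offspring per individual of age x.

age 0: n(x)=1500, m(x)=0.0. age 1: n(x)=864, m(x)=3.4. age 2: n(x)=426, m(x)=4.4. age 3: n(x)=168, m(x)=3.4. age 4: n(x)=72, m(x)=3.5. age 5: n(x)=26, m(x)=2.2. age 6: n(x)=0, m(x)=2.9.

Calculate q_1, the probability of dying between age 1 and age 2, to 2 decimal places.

lx = nx/n0 = nx/1500: 1, 0.576, 0.284, 0.112, 0.048, 0.01733…, 0
q_1 = (l_1 − l_2) / l_1 = (0.576 − 0.284) / 0.576
     = 0.292 / 0.576 = 0.506944… → 0.51

0.51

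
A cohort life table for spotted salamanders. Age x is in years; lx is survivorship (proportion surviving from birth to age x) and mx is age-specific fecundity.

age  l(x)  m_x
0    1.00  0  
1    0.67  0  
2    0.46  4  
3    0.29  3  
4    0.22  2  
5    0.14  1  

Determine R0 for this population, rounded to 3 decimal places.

lx·mx by age: 0, 0, 1.84, 0.87, 0.44, 0.14
R0 = Σ lx·mx = 3.29 → 3.290

3.290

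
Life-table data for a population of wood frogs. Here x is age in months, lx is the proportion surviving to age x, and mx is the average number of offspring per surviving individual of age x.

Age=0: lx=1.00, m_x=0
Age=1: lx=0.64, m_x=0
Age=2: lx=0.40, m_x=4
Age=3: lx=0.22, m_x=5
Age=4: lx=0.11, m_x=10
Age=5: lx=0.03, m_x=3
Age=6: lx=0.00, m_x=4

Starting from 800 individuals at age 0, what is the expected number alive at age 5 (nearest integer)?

24

Expected survivors = N0 · l_5 = 800 × 0.03 = 24 → 24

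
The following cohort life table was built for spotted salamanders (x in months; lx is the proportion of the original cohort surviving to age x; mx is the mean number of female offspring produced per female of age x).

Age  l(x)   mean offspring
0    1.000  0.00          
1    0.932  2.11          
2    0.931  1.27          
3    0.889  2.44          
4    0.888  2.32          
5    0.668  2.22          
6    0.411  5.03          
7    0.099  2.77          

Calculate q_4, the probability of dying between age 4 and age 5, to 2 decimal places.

0.25

q_4 = (l_4 − l_5) / l_4 = (0.888 − 0.668) / 0.888
     = 0.22 / 0.888 = 0.247748… → 0.25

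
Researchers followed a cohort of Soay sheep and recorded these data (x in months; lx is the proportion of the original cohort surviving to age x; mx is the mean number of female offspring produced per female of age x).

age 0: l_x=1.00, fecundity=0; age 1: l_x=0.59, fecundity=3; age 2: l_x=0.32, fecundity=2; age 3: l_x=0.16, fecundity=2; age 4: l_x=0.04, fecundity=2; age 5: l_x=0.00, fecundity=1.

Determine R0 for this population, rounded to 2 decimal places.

2.81

lx·mx by age: 0, 1.77, 0.64, 0.32, 0.08, 0
R0 = Σ lx·mx = 2.81 → 2.81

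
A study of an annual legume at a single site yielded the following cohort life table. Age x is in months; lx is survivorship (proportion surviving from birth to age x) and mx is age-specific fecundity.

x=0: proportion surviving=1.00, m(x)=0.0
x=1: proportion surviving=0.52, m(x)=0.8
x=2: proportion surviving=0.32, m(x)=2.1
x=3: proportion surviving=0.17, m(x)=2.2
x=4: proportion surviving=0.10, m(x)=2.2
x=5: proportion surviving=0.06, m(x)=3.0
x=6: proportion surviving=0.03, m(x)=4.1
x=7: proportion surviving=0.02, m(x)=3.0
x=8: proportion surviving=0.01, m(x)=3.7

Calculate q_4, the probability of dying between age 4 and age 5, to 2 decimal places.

0.40

q_4 = (l_4 − l_5) / l_4 = (0.1 − 0.06) / 0.1
     = 0.04 / 0.1 = 0.4 → 0.40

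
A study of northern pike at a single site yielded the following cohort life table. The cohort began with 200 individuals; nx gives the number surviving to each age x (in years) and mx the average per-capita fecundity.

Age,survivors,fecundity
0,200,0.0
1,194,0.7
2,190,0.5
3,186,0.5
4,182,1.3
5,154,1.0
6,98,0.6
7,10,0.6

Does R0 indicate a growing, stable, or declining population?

growing

lx = nx/n0 = nx/200: 1, 0.97, 0.95, 0.93, 0.91, 0.77, 0.49, 0.05
R0 = Σ lx·mx = 0 + 0.679 + 0.475 + 0.465 + 1.183 + 0.77 + 0.294 + 0.03 = 3.896
R0 > 1, so the population is growing.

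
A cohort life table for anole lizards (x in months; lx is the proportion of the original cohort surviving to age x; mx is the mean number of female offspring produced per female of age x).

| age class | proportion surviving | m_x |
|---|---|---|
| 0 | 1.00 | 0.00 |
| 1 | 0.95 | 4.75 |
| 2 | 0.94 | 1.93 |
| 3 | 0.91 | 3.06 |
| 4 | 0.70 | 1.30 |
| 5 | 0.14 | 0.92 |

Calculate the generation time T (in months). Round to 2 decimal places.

lx·mx: 0, 4.5125, 1.8142, 2.7846, 0.91, 0.1288 → R0 = 10.1501
x·lx·mx: 0, 4.5125, 3.6284, 8.3538, 3.64, 0.644 → Σ = 20.7787
T = 20.7787 / 10.1501 = 2.047142… → 2.05

2.05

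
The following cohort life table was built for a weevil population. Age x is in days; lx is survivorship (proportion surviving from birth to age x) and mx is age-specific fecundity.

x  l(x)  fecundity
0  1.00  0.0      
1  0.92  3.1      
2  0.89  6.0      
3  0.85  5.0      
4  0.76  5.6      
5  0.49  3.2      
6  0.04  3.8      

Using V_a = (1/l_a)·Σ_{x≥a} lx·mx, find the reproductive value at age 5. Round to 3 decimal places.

lx·mx for x ≥ 5: 1.568, 0.152 → sum = 1.72
V_5 = 1.72 / l_5 = 1.72 / 0.49 = 3.510204… → 3.510

3.510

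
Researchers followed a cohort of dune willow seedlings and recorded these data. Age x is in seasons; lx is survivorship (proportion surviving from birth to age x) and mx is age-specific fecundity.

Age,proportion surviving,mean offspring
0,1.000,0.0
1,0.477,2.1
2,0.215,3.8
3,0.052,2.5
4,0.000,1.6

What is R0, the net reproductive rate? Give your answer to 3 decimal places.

1.949

lx·mx by age: 0, 1.0017, 0.817, 0.13, 0
R0 = Σ lx·mx = 1.9487 → 1.949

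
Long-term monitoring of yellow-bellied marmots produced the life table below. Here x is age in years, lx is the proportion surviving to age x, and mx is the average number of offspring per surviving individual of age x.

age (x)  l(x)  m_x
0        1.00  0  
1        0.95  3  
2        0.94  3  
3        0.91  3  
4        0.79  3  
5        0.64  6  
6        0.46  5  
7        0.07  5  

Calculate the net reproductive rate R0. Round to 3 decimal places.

lx·mx by age: 0, 2.85, 2.82, 2.73, 2.37, 3.84, 2.3, 0.35
R0 = Σ lx·mx = 17.26 → 17.260

17.260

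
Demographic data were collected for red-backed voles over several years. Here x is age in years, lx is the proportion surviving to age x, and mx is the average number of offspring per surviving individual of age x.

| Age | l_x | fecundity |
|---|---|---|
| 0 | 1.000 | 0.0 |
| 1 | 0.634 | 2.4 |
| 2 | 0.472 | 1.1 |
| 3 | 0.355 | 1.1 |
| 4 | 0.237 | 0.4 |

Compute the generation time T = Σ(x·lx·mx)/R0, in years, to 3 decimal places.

lx·mx: 0, 1.5216, 0.5192, 0.3905, 0.0948 → R0 = 2.5261
x·lx·mx: 0, 1.5216, 1.0384, 1.1715, 0.3792 → Σ = 4.1107
T = 4.1107 / 2.5261 = 1.627291… → 1.627

1.627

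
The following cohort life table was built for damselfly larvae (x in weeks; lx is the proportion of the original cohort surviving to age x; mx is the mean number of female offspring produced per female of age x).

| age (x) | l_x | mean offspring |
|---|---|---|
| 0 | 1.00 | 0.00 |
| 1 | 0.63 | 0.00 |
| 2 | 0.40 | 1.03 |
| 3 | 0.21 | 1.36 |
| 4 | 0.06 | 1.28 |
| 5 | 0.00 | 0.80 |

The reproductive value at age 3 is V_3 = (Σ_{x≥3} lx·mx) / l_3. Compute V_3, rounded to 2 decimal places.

1.73

lx·mx for x ≥ 3: 0.2856, 0.0768, 0 → sum = 0.3624
V_3 = 0.3624 / l_3 = 0.3624 / 0.21 = 1.725714… → 1.73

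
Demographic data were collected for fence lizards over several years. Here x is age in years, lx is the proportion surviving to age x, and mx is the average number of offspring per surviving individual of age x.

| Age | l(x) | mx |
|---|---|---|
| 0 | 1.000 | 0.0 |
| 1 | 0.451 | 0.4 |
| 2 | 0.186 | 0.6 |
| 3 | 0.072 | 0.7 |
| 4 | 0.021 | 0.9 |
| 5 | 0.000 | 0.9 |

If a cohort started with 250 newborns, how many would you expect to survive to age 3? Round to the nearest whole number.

18

Expected survivors = N0 · l_3 = 250 × 0.072 = 18 → 18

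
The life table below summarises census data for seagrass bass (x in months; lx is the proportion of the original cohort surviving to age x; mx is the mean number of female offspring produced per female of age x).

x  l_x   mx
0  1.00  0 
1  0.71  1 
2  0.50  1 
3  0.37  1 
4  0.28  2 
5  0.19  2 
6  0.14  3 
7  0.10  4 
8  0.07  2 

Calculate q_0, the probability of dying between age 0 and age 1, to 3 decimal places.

0.290

q_0 = (l_0 − l_1) / l_0 = (1 − 0.71) / 1
     = 0.29 / 1 = 0.29 → 0.290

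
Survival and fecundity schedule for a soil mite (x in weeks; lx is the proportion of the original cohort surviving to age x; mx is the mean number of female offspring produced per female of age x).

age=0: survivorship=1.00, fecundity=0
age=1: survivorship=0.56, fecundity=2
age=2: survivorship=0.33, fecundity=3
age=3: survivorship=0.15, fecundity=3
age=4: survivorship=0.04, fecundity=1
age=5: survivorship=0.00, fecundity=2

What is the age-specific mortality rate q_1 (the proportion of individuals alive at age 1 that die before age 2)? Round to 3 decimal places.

0.411

q_1 = (l_1 − l_2) / l_1 = (0.56 − 0.33) / 0.56
     = 0.23 / 0.56 = 0.410714… → 0.411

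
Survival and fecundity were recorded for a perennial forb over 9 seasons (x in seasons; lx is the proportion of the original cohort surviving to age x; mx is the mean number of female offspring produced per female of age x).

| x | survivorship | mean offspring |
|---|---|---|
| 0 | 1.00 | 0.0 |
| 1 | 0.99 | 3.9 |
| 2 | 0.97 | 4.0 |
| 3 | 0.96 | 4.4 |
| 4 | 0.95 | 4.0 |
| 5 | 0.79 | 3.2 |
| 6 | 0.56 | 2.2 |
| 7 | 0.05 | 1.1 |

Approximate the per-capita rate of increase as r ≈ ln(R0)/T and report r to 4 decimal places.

R0 = Σ lx·mx = 0 + 3.861 + 3.88 + 4.224 + 3.8 + 2.528 + 1.232 + 0.055 = 19.58
Σ x·lx·mx = 59.91; T = 59.91/19.58 = 3.05975…
r ≈ ln(R0)/T = ln(19.58)/3.05975… = 0.97214… → 0.9721

0.9721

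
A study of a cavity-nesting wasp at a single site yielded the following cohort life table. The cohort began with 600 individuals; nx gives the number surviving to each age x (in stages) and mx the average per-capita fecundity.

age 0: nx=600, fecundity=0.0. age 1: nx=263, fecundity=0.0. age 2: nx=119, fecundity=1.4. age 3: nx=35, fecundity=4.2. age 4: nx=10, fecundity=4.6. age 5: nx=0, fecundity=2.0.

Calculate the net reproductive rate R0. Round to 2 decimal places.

0.60

lx = nx/n0 = nx/600: 1, 0.43833…, 0.19833…, 0.05833…, 0.01667…, 0
lx·mx by age: 0, 0, 0.277667…, 0.245…, 0.076667…, 0
R0 = Σ lx·mx = 0.599333… → 0.60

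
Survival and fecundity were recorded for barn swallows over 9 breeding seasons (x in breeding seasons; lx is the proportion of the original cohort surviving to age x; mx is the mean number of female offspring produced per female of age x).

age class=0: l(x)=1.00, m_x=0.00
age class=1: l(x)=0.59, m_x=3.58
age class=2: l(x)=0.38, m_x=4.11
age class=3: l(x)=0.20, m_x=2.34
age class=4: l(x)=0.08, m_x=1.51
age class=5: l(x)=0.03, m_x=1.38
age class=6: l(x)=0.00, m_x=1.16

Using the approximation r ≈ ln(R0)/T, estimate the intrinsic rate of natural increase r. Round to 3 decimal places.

0.857

R0 = Σ lx·mx = 0 + 2.1122 + 1.5618 + 0.468 + 0.1208 + 0.0414 + 0 = 4.3042
Σ x·lx·mx = 7.33; T = 7.33/4.3042 = 1.70299…
r ≈ ln(R0)/T = ln(4.3042)/1.70299… = 0.85708… → 0.857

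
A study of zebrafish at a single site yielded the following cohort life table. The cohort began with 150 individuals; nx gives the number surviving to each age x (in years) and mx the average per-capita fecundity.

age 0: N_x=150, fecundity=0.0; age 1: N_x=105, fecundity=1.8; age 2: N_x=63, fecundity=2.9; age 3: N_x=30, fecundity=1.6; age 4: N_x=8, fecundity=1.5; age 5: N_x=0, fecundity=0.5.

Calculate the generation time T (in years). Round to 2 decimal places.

lx = nx/n0 = nx/150: 1, 0.7, 0.42, 0.2, 0.05333…, 0
lx·mx: 0, 1.26, 1.218, 0.32, 0.08…, 0 → R0 = 2.878…
x·lx·mx: 0, 1.26, 2.436, 0.96, 0.32…, 0 → Σ = 4.976…
T = 4.976… / 2.878… = 1.728978… → 1.73

1.73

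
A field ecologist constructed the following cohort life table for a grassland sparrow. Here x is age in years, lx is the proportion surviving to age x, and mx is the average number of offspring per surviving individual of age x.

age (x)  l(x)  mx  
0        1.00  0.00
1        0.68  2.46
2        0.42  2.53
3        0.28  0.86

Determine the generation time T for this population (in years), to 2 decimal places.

lx·mx: 0, 1.6728, 1.0626, 0.2408 → R0 = 2.9762
x·lx·mx: 0, 1.6728, 2.1252, 0.7224 → Σ = 4.5204
T = 4.5204 / 2.9762 = 1.51885… → 1.52

1.52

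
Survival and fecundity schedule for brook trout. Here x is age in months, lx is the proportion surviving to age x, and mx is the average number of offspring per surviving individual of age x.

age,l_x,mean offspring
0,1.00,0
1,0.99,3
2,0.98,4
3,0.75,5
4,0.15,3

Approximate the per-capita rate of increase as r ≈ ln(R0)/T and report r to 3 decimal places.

1.118

R0 = Σ lx·mx = 0 + 2.97 + 3.92 + 3.75 + 0.45 = 11.09
Σ x·lx·mx = 23.86; T = 23.86/11.09 = 2.15149…
r ≈ ln(R0)/T = ln(11.09)/2.15149… = 1.11832… → 1.118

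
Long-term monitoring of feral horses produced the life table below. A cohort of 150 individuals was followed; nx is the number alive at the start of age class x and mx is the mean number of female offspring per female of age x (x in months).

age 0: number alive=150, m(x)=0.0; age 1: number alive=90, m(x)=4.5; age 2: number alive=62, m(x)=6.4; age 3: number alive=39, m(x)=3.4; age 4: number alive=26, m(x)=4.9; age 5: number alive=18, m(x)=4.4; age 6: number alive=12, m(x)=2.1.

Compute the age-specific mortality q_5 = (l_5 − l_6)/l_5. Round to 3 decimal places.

0.333

lx = nx/n0 = nx/150: 1, 0.6, 0.41333…, 0.26, 0.17333…, 0.12, 0.08
q_5 = (l_5 − l_6) / l_5 = (0.12 − 0.08) / 0.12
     = 0.04 / 0.12 = 0.333333… → 0.333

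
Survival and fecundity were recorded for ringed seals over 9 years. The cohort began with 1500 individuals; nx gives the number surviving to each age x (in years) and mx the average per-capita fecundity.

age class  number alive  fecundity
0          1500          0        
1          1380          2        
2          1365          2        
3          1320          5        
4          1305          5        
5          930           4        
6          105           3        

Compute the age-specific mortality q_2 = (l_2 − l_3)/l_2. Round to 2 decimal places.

lx = nx/n0 = nx/1500: 1, 0.92, 0.91, 0.88, 0.87, 0.62, 0.07
q_2 = (l_2 − l_3) / l_2 = (0.91 − 0.88) / 0.91
     = 0.03 / 0.91 = 0.032967… → 0.03

0.03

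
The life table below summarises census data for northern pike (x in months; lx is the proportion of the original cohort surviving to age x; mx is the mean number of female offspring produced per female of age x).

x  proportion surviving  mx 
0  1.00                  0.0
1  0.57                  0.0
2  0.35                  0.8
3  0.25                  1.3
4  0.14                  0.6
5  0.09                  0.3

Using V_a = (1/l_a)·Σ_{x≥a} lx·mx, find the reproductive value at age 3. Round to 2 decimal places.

lx·mx for x ≥ 3: 0.325, 0.084, 0.027 → sum = 0.436
V_3 = 0.436 / l_3 = 0.436 / 0.25 = 1.744 → 1.74

1.74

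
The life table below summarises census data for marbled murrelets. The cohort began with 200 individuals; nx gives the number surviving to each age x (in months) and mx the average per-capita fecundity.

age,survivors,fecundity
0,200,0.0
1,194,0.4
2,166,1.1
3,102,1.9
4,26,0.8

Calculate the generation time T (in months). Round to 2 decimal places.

lx = nx/n0 = nx/200: 1, 0.97, 0.83, 0.51, 0.13
lx·mx: 0, 0.388, 0.913, 0.969, 0.104 → R0 = 2.374
x·lx·mx: 0, 0.388, 1.826, 2.907, 0.416 → Σ = 5.537
T = 5.537 / 2.374 = 2.33235… → 2.33

2.33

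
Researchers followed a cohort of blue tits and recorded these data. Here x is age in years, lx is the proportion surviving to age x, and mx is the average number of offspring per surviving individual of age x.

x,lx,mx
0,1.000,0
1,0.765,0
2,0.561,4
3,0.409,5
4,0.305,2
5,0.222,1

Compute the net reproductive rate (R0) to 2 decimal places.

lx·mx by age: 0, 0, 2.244, 2.045, 0.61, 0.222
R0 = Σ lx·mx = 5.121 → 5.12

5.12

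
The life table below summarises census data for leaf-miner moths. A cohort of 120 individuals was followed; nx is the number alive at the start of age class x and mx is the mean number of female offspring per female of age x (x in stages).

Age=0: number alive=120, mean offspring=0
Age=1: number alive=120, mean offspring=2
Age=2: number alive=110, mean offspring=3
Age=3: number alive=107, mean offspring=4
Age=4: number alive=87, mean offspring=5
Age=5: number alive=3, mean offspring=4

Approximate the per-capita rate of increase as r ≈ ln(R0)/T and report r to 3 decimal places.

0.903

lx = nx/n0 = nx/120: 1, 1, 0.91667…, 0.89167…, 0.725, 0.025
R0 = Σ lx·mx = 0 + 2 + 2.75… + 3.56667… + 3.625 + 0.1 = 12.041667…
Σ x·lx·mx = 33.2…; T = 33.2…/12.041667… = 2.75709…
r ≈ ln(R0)/T = ln(12.041667…)/2.75709… = 0.90253… → 0.903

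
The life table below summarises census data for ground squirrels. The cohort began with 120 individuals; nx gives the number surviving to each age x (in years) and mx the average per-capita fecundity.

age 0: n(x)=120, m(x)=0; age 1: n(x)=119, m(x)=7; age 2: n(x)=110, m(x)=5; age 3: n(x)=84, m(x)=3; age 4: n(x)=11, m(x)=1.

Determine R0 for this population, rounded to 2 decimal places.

lx = nx/n0 = nx/120: 1, 0.99167…, 0.91667…, 0.7, 0.09167…
lx·mx by age: 0, 6.941667…, 4.583333…, 2.1, 0.091667…
R0 = Σ lx·mx = 13.716667… → 13.72

13.72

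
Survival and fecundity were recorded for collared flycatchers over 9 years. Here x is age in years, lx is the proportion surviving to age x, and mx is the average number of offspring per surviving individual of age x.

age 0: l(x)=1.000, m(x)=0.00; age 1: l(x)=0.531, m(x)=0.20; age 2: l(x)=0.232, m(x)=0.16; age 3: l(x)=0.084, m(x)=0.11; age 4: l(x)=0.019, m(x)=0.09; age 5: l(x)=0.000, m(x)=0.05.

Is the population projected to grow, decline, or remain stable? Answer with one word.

R0 = Σ lx·mx = 0 + 0.1062 + 0.03712 + 0.00924 + 0.00171 + 0 = 0.15427
R0 < 1, so the population is declining.

declining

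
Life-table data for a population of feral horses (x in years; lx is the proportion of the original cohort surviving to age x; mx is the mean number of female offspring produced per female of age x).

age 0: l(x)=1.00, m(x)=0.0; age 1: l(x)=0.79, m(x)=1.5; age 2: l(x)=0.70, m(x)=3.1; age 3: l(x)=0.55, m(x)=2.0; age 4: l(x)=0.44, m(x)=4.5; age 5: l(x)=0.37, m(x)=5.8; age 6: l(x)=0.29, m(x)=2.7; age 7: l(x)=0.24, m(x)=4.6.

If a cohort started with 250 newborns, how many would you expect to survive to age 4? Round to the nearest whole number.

110

Expected survivors = N0 · l_4 = 250 × 0.44 = 110 → 110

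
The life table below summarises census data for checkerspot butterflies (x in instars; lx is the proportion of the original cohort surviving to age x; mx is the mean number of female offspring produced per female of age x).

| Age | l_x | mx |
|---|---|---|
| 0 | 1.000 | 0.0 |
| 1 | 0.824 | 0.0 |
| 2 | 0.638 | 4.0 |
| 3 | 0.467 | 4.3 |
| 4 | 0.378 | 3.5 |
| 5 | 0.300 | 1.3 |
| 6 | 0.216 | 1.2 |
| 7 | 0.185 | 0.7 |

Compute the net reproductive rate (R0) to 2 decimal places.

6.66

lx·mx by age: 0, 0, 2.552, 2.0081, 1.323, 0.39, 0.2592, 0.1295
R0 = Σ lx·mx = 6.6618 → 6.66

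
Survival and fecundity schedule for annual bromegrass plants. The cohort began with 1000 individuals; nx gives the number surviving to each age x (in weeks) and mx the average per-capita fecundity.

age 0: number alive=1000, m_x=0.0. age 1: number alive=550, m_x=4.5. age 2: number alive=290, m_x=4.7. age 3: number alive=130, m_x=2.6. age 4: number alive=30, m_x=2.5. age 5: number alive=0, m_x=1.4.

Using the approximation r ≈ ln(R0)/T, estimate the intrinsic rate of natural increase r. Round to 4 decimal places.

lx = nx/n0 = nx/1000: 1, 0.55, 0.29, 0.13, 0.03, 0
R0 = Σ lx·mx = 0 + 2.475 + 1.363 + 0.338 + 0.075 + 0 = 4.251
Σ x·lx·mx = 6.515; T = 6.515/4.251 = 1.53258…
r ≈ ln(R0)/T = ln(4.251)/1.53258… = 0.94426… → 0.9443

0.9443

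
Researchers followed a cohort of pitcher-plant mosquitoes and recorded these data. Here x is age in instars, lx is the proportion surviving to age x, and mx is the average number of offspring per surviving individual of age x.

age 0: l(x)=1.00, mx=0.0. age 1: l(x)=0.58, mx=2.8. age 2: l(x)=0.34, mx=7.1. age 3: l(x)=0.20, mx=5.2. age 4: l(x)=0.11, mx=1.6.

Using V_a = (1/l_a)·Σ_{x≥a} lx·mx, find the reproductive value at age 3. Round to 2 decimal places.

lx·mx for x ≥ 3: 1.04, 0.176 → sum = 1.216
V_3 = 1.216 / l_3 = 1.216 / 0.2 = 6.08 → 6.08

6.08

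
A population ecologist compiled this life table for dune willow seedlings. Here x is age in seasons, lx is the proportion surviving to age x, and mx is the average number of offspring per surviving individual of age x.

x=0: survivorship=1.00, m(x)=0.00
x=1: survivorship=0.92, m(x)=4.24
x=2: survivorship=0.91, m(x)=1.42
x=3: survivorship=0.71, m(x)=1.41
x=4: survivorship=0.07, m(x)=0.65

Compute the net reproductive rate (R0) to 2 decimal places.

6.24

lx·mx by age: 0, 3.9008, 1.2922, 1.0011, 0.0455
R0 = Σ lx·mx = 6.2396 → 6.24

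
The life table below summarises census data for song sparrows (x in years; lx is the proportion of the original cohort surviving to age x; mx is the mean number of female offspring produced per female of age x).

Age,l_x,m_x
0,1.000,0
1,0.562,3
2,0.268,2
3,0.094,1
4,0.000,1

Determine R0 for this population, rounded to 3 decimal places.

2.316

lx·mx by age: 0, 1.686, 0.536, 0.094, 0
R0 = Σ lx·mx = 2.316 → 2.316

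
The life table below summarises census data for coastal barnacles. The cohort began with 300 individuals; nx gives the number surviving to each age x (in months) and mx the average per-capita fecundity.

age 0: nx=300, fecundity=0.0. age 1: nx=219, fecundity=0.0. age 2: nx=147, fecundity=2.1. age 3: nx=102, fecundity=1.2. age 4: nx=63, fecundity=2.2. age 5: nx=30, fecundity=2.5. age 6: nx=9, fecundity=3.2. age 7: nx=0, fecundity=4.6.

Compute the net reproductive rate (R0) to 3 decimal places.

2.245

lx = nx/n0 = nx/300: 1, 0.73, 0.49, 0.34, 0.21, 0.1, 0.03, 0
lx·mx by age: 0, 0, 1.029, 0.408, 0.462, 0.25, 0.096, 0
R0 = Σ lx·mx = 2.245 → 2.245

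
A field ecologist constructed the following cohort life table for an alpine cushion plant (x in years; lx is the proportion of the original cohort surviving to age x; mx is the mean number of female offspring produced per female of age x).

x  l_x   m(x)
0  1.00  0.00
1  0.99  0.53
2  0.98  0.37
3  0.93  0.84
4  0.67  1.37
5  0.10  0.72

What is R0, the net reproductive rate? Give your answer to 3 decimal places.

lx·mx by age: 0, 0.5247, 0.3626, 0.7812, 0.9179, 0.072
R0 = Σ lx·mx = 2.6584 → 2.658

2.658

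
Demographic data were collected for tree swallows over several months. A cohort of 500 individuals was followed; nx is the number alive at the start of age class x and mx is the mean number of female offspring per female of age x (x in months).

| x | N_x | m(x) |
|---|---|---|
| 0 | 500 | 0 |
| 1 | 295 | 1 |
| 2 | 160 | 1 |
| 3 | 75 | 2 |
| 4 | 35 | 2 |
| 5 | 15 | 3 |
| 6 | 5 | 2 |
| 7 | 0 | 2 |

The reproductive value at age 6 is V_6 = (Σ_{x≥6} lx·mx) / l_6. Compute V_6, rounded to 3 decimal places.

lx = nx/n0 = nx/500: 1, 0.59, 0.32, 0.15, 0.07, 0.03, 0.01, 0
lx·mx for x ≥ 6: 0.02, 0 → sum = 0.02
V_6 = 0.02 / l_6 = 0.02 / 0.01 = 2 → 2.000

2.000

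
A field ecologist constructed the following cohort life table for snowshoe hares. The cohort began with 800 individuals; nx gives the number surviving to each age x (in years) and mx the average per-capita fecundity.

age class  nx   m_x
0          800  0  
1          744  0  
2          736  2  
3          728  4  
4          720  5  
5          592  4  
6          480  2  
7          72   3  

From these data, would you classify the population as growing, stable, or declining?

lx = nx/n0 = nx/800: 1, 0.93, 0.92, 0.91, 0.9, 0.74, 0.6, 0.09
R0 = Σ lx·mx = 0 + 0 + 1.84 + 3.64 + 4.5 + 2.96 + 1.2 + 0.27 = 14.41
R0 > 1, so the population is growing.

growing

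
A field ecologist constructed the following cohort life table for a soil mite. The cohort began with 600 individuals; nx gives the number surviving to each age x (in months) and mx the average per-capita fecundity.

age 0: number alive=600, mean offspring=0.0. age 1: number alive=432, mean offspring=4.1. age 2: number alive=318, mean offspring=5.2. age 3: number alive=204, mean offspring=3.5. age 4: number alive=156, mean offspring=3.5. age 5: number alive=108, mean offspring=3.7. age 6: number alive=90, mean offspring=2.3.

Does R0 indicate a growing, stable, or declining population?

growing

lx = nx/n0 = nx/600: 1, 0.72, 0.53, 0.34, 0.26, 0.18, 0.15
R0 = Σ lx·mx = 0 + 2.952 + 2.756 + 1.19 + 0.91 + 0.666 + 0.345 = 8.819
R0 > 1, so the population is growing.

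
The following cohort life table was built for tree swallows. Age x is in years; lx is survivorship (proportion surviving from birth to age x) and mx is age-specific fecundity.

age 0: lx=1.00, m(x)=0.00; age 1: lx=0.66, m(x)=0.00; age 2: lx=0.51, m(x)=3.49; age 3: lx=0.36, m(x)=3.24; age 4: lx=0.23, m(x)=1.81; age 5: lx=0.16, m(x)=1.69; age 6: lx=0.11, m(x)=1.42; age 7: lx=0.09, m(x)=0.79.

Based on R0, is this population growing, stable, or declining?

growing

R0 = Σ lx·mx = 0 + 0 + 1.7799 + 1.1664 + 0.4163 + 0.2704 + 0.1562 + 0.0711 = 3.8603
R0 > 1, so the population is growing.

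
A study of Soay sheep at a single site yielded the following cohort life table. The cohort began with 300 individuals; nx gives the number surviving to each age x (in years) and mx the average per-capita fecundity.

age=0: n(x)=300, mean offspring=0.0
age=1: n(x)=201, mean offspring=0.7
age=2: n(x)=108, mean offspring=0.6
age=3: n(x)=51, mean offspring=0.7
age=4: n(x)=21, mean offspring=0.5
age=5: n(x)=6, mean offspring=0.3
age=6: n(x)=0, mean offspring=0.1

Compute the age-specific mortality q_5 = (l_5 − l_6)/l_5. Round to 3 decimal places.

1.000

lx = nx/n0 = nx/300: 1, 0.67, 0.36, 0.17, 0.07, 0.02, 0
q_5 = (l_5 − l_6) / l_5 = (0.02 − 0) / 0.02
     = 0.02 / 0.02 = 1 → 1.000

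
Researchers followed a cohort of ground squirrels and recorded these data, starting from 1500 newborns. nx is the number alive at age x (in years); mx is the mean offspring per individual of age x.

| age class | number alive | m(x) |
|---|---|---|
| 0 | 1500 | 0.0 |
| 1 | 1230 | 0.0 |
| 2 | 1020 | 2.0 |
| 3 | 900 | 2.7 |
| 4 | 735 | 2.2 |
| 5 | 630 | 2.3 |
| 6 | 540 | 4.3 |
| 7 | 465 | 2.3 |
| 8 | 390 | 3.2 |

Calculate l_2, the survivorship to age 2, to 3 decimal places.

l_2 = n_2/n_0 = 1020/1500 = 0.68 → 0.680

0.680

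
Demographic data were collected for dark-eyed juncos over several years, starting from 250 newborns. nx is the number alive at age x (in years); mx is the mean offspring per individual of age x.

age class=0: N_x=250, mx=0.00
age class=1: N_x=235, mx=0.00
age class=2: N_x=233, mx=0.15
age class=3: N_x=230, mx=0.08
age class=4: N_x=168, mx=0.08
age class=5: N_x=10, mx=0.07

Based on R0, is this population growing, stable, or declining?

lx = nx/n0 = nx/250: 1, 0.94, 0.932, 0.92, 0.672, 0.04
R0 = Σ lx·mx = 0 + 0 + 0.1398 + 0.0736 + 0.05376 + 0.0028 = 0.26996
R0 < 1, so the population is declining.

declining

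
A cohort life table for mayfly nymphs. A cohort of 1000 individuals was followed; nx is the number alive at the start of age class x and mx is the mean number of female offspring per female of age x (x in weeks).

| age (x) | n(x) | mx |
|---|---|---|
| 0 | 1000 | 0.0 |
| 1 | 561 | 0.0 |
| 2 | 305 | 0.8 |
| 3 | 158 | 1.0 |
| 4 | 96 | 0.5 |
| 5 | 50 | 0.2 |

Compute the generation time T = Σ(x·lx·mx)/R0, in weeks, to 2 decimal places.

lx = nx/n0 = nx/1000: 1, 0.561, 0.305, 0.158, 0.096, 0.05
lx·mx: 0, 0, 0.244, 0.158, 0.048, 0.01 → R0 = 0.46
x·lx·mx: 0, 0, 0.488, 0.474, 0.192, 0.05 → Σ = 1.204
T = 1.204 / 0.46 = 2.617391… → 2.62

2.62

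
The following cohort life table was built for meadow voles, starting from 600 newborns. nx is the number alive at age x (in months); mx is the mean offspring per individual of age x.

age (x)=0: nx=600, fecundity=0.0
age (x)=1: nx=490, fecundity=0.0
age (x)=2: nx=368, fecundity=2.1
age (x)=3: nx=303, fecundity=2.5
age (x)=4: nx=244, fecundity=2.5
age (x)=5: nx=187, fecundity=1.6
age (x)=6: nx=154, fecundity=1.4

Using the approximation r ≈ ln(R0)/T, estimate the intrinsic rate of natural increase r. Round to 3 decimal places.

0.436

lx = nx/n0 = nx/600: 1, 0.81667…, 0.61333…, 0.505, 0.40667…, 0.31167…, 0.25667…
R0 = Σ lx·mx = 0 + 0 + 1.288… + 1.2625 + 1.01667… + 0.49867… + 0.35933… = 4.425167…
Σ x·lx·mx = 15.0795…; T = 15.0795…/4.425167… = 3.40767…
r ≈ ln(R0)/T = ln(4.425167…)/3.40767… = 0.43646… → 0.436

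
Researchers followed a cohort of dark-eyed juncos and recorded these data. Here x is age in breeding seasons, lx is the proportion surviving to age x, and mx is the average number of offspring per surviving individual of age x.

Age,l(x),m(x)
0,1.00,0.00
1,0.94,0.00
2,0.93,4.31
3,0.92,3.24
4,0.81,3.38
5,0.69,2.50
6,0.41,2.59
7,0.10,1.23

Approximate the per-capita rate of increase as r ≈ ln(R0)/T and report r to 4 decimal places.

0.7324

R0 = Σ lx·mx = 0 + 0 + 4.0083 + 2.9808 + 2.7378 + 1.725 + 1.0619 + 0.123 = 12.6368
Σ x·lx·mx = 43.7676; T = 43.7676/12.6368 = 3.4635…
r ≈ ln(R0)/T = ln(12.6368)/3.4635… = 0.732384… → 0.7324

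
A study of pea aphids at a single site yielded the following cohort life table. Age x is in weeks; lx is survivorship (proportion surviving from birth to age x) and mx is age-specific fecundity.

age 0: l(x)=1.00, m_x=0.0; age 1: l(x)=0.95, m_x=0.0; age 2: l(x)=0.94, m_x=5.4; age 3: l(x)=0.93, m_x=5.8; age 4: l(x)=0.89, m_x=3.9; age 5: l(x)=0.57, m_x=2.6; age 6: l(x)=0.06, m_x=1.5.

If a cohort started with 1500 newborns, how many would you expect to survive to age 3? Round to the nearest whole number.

1395

Expected survivors = N0 · l_3 = 1500 × 0.93 = 1395 → 1395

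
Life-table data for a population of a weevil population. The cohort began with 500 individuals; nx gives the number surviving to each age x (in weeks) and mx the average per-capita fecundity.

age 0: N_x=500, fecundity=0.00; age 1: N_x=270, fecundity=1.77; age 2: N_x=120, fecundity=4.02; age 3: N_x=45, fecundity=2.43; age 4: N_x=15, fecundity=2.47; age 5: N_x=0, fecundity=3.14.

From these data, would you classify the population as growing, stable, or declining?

lx = nx/n0 = nx/500: 1, 0.54, 0.24, 0.09, 0.03, 0
R0 = Σ lx·mx = 0 + 0.9558 + 0.9648 + 0.2187 + 0.0741 + 0 = 2.2134
R0 > 1, so the population is growing.

growing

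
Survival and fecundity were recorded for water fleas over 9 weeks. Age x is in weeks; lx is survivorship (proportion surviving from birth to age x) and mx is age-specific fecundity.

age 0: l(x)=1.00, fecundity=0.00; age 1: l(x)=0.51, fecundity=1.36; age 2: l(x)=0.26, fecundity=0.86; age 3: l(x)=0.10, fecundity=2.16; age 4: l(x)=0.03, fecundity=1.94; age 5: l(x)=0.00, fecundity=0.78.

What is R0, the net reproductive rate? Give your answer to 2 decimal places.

1.19

lx·mx by age: 0, 0.6936, 0.2236, 0.216, 0.0582, 0
R0 = Σ lx·mx = 1.1914 → 1.19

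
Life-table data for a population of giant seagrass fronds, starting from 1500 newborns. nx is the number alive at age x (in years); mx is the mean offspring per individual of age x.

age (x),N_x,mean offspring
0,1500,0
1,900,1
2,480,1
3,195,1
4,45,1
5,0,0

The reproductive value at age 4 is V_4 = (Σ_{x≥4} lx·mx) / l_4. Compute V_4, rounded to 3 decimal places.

lx = nx/n0 = nx/1500: 1, 0.6, 0.32, 0.13, 0.03, 0
lx·mx for x ≥ 4: 0.03, 0 → sum = 0.03
V_4 = 0.03 / l_4 = 0.03 / 0.03 = 1 → 1.000

1.000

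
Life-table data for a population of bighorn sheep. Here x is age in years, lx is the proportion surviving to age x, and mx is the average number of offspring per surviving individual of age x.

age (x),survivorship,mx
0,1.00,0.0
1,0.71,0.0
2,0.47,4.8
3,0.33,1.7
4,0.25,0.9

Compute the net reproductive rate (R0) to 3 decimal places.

lx·mx by age: 0, 0, 2.256, 0.561, 0.225
R0 = Σ lx·mx = 3.042 → 3.042

3.042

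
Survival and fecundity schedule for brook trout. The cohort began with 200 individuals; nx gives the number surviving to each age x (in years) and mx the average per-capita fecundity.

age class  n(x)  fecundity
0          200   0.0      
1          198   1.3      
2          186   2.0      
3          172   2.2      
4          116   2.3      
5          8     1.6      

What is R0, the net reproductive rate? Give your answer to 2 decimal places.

6.44

lx = nx/n0 = nx/200: 1, 0.99, 0.93, 0.86, 0.58, 0.04
lx·mx by age: 0, 1.287, 1.86, 1.892, 1.334, 0.064
R0 = Σ lx·mx = 6.437 → 6.44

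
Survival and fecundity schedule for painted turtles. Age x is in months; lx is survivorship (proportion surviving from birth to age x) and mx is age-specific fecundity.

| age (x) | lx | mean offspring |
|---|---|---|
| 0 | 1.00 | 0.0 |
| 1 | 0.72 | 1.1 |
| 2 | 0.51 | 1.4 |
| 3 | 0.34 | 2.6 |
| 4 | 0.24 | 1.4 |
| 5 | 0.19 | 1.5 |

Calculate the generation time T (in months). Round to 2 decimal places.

lx·mx: 0, 0.792, 0.714, 0.884, 0.336, 0.285 → R0 = 3.011
x·lx·mx: 0, 0.792, 1.428, 2.652, 1.344, 1.425 → Σ = 7.641
T = 7.641 / 3.011 = 2.537695… → 2.54

2.54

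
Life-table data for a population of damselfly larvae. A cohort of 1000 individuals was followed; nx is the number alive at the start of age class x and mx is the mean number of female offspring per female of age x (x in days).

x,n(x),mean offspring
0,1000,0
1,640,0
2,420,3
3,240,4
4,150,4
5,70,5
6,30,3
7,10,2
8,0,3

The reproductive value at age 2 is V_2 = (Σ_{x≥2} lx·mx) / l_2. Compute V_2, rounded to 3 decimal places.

7.810

lx = nx/n0 = nx/1000: 1, 0.64, 0.42, 0.24, 0.15, 0.07, 0.03, 0.01, 0
lx·mx for x ≥ 2: 1.26, 0.96, 0.6, 0.35, 0.09, 0.02, 0 → sum = 3.28
V_2 = 3.28 / l_2 = 3.28 / 0.42 = 7.809524… → 7.810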